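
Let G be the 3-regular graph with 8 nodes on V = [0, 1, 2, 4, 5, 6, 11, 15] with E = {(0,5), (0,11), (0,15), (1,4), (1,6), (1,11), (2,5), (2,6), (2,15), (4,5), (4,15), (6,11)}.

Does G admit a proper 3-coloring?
A valid 3-coloring: color 1: [0, 1, 2]; color 2: [5, 6, 15]; color 3: [4, 11].
(χ(G) = 3 ≤ 3.)

Yes, G is 3-colorable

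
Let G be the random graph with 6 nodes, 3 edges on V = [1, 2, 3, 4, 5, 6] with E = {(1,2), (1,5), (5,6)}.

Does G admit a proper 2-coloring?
Yes, G is 2-colorable

A valid 2-coloring: color 1: [2, 3, 4, 5]; color 2: [1, 6].
(χ(G) = 2 ≤ 2.)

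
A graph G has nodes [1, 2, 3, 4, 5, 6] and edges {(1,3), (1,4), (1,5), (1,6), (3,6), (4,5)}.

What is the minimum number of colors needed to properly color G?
Clique number ω(G) = 3 (lower bound: χ ≥ ω).
The clique on [1, 3, 6] has size 3, forcing χ ≥ 3, and the coloring below uses 3 colors, so χ(G) = 3.
A valid 3-coloring: color 1: [1, 2]; color 2: [4, 6]; color 3: [3, 5].

χ(G) = 3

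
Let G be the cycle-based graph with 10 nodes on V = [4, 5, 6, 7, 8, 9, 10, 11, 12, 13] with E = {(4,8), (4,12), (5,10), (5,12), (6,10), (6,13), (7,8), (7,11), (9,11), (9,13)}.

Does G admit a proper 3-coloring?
A valid 3-coloring: color 1: [4, 5, 6, 7, 9]; color 2: [8, 10, 11, 12, 13].
(χ(G) = 2 ≤ 3.)

Yes, G is 3-colorable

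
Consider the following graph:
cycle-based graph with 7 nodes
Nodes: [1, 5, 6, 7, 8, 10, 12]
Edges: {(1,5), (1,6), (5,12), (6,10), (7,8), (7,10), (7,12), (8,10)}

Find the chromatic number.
χ(G) = 3

Clique number ω(G) = 3 (lower bound: χ ≥ ω).
The clique on [7, 8, 10] has size 3, forcing χ ≥ 3, and the coloring below uses 3 colors, so χ(G) = 3.
A valid 3-coloring: color 1: [1, 10, 12]; color 2: [5, 6, 7]; color 3: [8].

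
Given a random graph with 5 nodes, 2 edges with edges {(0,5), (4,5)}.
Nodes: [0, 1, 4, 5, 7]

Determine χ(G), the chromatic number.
χ(G) = 2

Clique number ω(G) = 2 (lower bound: χ ≥ ω).
The graph is bipartite (no odd cycle), so 2 colors suffice: χ(G) = 2.
A valid 2-coloring: color 1: [1, 5, 7]; color 2: [0, 4].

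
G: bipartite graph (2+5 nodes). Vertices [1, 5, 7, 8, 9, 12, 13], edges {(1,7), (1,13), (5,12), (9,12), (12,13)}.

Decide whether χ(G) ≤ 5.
A valid 5-coloring: color 1: [1, 8, 12]; color 2: [5, 7, 9, 13].
(χ(G) = 2 ≤ 5.)

Yes, G is 5-colorable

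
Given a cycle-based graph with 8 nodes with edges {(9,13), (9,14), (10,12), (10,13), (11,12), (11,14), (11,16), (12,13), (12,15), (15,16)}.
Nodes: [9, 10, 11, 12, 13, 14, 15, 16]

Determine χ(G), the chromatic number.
Clique number ω(G) = 3 (lower bound: χ ≥ ω).
The clique on [10, 12, 13] has size 3, forcing χ ≥ 3, and the coloring below uses 3 colors, so χ(G) = 3.
A valid 3-coloring: color 1: [9, 12, 16]; color 2: [11, 13, 15]; color 3: [10, 14].

χ(G) = 3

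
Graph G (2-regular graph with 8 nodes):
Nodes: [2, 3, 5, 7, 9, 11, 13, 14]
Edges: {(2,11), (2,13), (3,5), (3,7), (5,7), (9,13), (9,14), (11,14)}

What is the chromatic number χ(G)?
Clique number ω(G) = 3 (lower bound: χ ≥ ω).
The clique on [3, 5, 7] has size 3, forcing χ ≥ 3, and the coloring below uses 3 colors, so χ(G) = 3.
A valid 3-coloring: color 1: [2, 5, 14]; color 2: [7, 11, 13]; color 3: [3, 9].

χ(G) = 3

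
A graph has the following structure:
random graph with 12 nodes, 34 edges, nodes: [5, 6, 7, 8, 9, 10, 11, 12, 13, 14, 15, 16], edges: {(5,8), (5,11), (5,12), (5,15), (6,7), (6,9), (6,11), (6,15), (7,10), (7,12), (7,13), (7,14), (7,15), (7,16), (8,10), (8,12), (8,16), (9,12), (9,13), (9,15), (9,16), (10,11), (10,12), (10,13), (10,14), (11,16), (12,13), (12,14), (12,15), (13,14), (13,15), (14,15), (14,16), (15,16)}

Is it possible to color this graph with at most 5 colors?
Yes, G is 5-colorable

A valid 5-coloring: color 1: [10, 15]; color 2: [6, 12, 16]; color 3: [7, 8, 9, 11]; color 4: [5, 14]; color 5: [13].
(χ(G) = 5 ≤ 5.)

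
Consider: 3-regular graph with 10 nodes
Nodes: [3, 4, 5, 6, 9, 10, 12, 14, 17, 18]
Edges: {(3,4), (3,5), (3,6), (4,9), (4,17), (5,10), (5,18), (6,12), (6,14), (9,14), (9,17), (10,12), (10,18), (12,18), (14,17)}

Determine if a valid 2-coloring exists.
The clique on vertices [4, 9, 17] has size 3 > 2, so it alone needs 3 colors.

No, G is not 2-colorable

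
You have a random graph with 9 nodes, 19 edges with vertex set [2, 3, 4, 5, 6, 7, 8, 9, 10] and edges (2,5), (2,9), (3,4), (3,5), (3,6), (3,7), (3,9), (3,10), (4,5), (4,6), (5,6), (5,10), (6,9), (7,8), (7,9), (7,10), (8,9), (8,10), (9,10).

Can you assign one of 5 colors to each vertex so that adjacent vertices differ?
Yes, G is 5-colorable

A valid 5-coloring: color 1: [2, 3, 8]; color 2: [5, 9]; color 3: [4, 10]; color 4: [6, 7].
(χ(G) = 4 ≤ 5.)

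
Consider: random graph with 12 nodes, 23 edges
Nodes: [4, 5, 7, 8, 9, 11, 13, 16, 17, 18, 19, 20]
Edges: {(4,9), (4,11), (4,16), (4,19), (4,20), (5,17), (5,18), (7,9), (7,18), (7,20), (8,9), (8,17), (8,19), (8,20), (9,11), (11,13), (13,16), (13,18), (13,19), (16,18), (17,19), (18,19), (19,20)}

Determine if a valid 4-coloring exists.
A valid 4-coloring: color 1: [5, 9, 16, 19]; color 2: [11, 17, 18, 20]; color 3: [4, 7, 8, 13].
(χ(G) = 3 ≤ 4.)

Yes, G is 4-colorable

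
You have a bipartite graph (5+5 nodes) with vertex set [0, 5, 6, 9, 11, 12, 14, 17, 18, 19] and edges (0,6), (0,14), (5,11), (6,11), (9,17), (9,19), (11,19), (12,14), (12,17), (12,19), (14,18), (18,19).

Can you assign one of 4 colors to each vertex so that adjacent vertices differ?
Yes, G is 4-colorable

A valid 4-coloring: color 1: [5, 6, 14, 17, 19]; color 2: [0, 9, 11, 12, 18].
(χ(G) = 2 ≤ 4.)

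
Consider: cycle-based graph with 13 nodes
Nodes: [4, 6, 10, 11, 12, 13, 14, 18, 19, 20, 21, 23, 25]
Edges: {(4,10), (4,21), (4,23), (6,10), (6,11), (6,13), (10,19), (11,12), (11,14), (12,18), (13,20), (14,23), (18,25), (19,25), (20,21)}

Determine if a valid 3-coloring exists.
Yes, G is 3-colorable

A valid 3-coloring: color 1: [10, 11, 13, 18, 21, 23]; color 2: [4, 6, 12, 14, 20, 25]; color 3: [19].
(χ(G) = 3 ≤ 3.)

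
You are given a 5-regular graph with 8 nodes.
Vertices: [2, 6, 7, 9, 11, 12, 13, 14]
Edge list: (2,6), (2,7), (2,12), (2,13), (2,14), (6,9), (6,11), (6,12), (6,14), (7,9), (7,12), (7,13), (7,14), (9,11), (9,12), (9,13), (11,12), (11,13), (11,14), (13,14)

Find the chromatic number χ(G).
Clique number ω(G) = 4 (lower bound: χ ≥ ω).
The clique on [6, 9, 11, 12] has size 4, forcing χ ≥ 4, and the coloring below uses 4 colors, so χ(G) = 4.
A valid 4-coloring: color 1: [6, 7]; color 2: [12, 13]; color 3: [9, 14]; color 4: [2, 11].

χ(G) = 4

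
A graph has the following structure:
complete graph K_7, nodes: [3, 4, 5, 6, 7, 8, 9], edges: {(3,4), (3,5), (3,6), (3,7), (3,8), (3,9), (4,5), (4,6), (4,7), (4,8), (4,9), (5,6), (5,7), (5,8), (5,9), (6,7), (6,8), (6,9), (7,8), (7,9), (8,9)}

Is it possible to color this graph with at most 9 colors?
Yes, G is 9-colorable

A valid 9-coloring: color 1: [9]; color 2: [8]; color 3: [6]; color 4: [4]; color 5: [7]; color 6: [5]; color 7: [3].
(χ(G) = 7 ≤ 9.)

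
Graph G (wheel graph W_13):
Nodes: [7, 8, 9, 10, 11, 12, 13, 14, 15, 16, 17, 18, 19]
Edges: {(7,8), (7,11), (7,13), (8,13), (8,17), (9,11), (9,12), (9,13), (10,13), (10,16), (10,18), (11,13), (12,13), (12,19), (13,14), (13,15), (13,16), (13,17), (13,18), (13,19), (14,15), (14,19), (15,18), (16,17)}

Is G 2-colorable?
No, G is not 2-colorable

The clique on vertices [7, 8, 13] has size 3 > 2, so it alone needs 3 colors.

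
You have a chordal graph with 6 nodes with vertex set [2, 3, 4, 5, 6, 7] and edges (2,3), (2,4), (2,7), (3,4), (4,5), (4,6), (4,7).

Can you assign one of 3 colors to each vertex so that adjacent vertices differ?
Yes, G is 3-colorable

A valid 3-coloring: color 1: [4]; color 2: [2, 5, 6]; color 3: [3, 7].
(χ(G) = 3 ≤ 3.)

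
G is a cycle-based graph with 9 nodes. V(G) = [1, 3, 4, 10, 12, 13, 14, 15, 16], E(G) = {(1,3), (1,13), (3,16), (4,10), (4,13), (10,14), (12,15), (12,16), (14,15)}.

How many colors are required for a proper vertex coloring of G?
χ(G) = 3

Clique number ω(G) = 2 (lower bound: χ ≥ ω).
Odd cycle [3, 1, 13, 4, 10, 14, 15, 12, 16] needs 3 colors (χ ≥ 3).
The coloring below uses 3 colors, so χ(G) = 3.
A valid 3-coloring: color 1: [3, 10, 12, 13]; color 2: [1, 4, 14, 16]; color 3: [15].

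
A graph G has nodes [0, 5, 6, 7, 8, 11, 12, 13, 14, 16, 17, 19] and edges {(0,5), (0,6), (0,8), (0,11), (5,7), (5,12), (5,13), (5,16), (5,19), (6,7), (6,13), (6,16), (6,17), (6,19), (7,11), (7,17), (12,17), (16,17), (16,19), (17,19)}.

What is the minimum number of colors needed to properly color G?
Clique number ω(G) = 4 (lower bound: χ ≥ ω).
The clique on [6, 16, 17, 19] has size 4, forcing χ ≥ 4, and the coloring below uses 4 colors, so χ(G) = 4.
A valid 4-coloring: color 1: [5, 6, 8, 11, 14]; color 2: [0, 13, 17]; color 3: [7, 12, 19]; color 4: [16].

χ(G) = 4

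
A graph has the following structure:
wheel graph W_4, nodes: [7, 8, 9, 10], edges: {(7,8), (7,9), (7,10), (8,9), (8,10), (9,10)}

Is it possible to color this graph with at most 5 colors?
Yes, G is 5-colorable

A valid 5-coloring: color 1: [9]; color 2: [8]; color 3: [7]; color 4: [10].
(χ(G) = 4 ≤ 5.)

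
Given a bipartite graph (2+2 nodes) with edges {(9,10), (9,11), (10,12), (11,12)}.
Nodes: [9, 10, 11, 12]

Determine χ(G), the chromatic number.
χ(G) = 2

Clique number ω(G) = 2 (lower bound: χ ≥ ω).
The graph is bipartite (no odd cycle), so 2 colors suffice: χ(G) = 2.
A valid 2-coloring: color 1: [9, 12]; color 2: [10, 11].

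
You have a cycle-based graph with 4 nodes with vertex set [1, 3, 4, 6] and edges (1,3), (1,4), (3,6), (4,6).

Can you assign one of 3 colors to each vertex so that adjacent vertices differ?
A valid 3-coloring: color 1: [3, 4]; color 2: [1, 6].
(χ(G) = 2 ≤ 3.)

Yes, G is 3-colorable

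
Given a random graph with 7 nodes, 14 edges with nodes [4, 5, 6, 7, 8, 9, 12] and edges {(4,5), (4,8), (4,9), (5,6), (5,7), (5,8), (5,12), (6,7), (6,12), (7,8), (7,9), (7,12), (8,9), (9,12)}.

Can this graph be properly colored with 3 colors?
No, G is not 3-colorable

The clique on vertices [5, 6, 7, 12] has size 4 > 3, so it alone needs 4 colors.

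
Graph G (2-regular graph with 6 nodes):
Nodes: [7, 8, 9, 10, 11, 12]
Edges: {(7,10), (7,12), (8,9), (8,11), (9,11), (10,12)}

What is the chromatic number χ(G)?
Clique number ω(G) = 3 (lower bound: χ ≥ ω).
The clique on [8, 9, 11] has size 3, forcing χ ≥ 3, and the coloring below uses 3 colors, so χ(G) = 3.
A valid 3-coloring: color 1: [8, 12]; color 2: [7, 11]; color 3: [9, 10].

χ(G) = 3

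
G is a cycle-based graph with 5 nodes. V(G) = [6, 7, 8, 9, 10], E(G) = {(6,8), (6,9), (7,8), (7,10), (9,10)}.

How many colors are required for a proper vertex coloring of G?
χ(G) = 3

Clique number ω(G) = 2 (lower bound: χ ≥ ω).
Odd cycle [8, 7, 10, 9, 6] needs 3 colors (χ ≥ 3).
The coloring below uses 3 colors, so χ(G) = 3.
A valid 3-coloring: color 1: [8, 9]; color 2: [6, 7]; color 3: [10].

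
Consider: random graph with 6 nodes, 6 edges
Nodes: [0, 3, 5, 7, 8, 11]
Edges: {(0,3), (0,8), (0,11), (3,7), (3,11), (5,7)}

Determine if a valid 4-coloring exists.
Yes, G is 4-colorable

A valid 4-coloring: color 1: [0, 7]; color 2: [3, 5, 8]; color 3: [11].
(χ(G) = 3 ≤ 4.)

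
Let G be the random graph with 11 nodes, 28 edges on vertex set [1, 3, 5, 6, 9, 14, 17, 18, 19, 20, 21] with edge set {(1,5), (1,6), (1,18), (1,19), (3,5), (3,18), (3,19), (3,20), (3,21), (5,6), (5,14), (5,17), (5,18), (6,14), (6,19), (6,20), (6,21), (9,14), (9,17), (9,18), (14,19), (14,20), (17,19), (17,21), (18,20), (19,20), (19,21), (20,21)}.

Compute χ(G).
χ(G) = 4

Clique number ω(G) = 4 (lower bound: χ ≥ ω).
The clique on [3, 19, 20, 21] has size 4, forcing χ ≥ 4, and the coloring below uses 4 colors, so χ(G) = 4.
A valid 4-coloring: color 1: [5, 9, 19]; color 2: [1, 17, 20]; color 3: [3, 6]; color 4: [14, 18, 21].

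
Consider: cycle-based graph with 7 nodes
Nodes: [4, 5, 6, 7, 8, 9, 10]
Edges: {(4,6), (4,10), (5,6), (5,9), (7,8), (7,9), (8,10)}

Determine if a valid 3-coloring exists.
Yes, G is 3-colorable

A valid 3-coloring: color 1: [6, 7, 10]; color 2: [4, 5, 8]; color 3: [9].
(χ(G) = 3 ≤ 3.)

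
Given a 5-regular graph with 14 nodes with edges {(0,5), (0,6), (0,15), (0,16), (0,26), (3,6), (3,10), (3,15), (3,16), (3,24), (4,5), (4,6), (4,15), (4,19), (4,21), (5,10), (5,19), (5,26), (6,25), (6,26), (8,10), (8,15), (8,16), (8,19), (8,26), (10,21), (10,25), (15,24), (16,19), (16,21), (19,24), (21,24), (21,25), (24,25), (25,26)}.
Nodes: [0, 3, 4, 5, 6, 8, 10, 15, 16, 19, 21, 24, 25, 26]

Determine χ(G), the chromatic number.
Clique number ω(G) = 3 (lower bound: χ ≥ ω).
Suppose a proper 3-coloring c exists. The clique [0, 5, 26] takes 3 distinct colors; by symmetry let c(0) = 1, c(5) = 2, c(26) = 3.
- Vertex 6: neighbors [0, 26] already have colors [1, 3] ⇒ c(6) = 2.
- Vertex 25: neighbors [6, 26] already have colors [2, 3] ⇒ c(25) = 1.
- Vertex 10: neighbors [25, 5] already have colors [1, 2] ⇒ c(10) = 3.
- Vertex 3: neighbors [6, 10] already have colors [2, 3] ⇒ c(3) = 1.
- Vertex 21: neighbors [25, 10] already have colors [1, 3] ⇒ c(21) = 2.
- Vertex 16: neighbors [0, 21] already have colors [1, 2] ⇒ c(16) = 3.
- Vertex 19: neighbors [5, 16] already have colors [2, 3] ⇒ c(19) = 1.
- Vertex 4: neighbors [19, 5] already have colors [1, 2] ⇒ c(4) = 3.
- Vertex 15: neighbors [0, 4] already have colors [1, 3] ⇒ c(15) = 2.
- Vertex 8: neighbors [19, 15, 10] already have colors [1, 2, 3] — all 3 colors blocked. Contradiction.
The forced assignments end in a contradiction, so G has no proper 3-coloring (χ ≥ 4).
The coloring below uses 4 colors, so χ(G) = 4.
A valid 4-coloring: color 1: [6, 10, 15, 19]; color 2: [3, 21, 26]; color 3: [5, 16, 24]; color 4: [0, 4, 8, 25].

χ(G) = 4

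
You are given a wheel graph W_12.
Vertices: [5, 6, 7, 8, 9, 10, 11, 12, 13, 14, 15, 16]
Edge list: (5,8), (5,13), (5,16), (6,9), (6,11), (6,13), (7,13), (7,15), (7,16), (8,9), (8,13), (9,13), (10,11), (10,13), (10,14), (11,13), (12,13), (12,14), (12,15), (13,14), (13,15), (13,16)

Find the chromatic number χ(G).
χ(G) = 4

Clique number ω(G) = 3 (lower bound: χ ≥ ω).
Odd cycle [15, 7, 16, 5, 8, 9, 6, 11, 10, 14, 12] needs 3 colors (χ ≥ 3).
Vertex 13 is adjacent to every vertex of [5, 6, 7, 8, 9, 10, 11, 12, 14, 15, 16], which already need 3 colors among themselves, so 13 needs a new color (χ ≥ 4).
The coloring below uses 4 colors, so χ(G) = 4.
A valid 4-coloring: color 1: [13]; color 2: [6, 8, 14, 15, 16]; color 3: [5, 7, 9, 11, 12]; color 4: [10].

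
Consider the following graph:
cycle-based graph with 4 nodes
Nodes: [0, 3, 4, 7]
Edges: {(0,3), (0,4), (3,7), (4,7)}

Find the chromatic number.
Clique number ω(G) = 2 (lower bound: χ ≥ ω).
The graph is bipartite (no odd cycle), so 2 colors suffice: χ(G) = 2.
A valid 2-coloring: color 1: [0, 7]; color 2: [3, 4].

χ(G) = 2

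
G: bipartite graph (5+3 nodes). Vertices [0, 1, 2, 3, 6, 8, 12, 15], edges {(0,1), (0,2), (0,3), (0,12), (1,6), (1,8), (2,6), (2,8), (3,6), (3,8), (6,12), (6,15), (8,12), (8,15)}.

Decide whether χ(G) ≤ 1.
Edge (0,1) forces its endpoints to differ, so 1 color is not enough.

No, G is not 1-colorable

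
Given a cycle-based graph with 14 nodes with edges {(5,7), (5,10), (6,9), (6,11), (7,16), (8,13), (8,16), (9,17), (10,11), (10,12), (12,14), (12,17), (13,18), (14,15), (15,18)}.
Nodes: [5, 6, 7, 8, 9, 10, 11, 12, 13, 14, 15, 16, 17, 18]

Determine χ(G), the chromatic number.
Clique number ω(G) = 2 (lower bound: χ ≥ ω).
The graph is bipartite (no odd cycle), so 2 colors suffice: χ(G) = 2.
A valid 2-coloring: color 1: [6, 7, 8, 10, 14, 17, 18]; color 2: [5, 9, 11, 12, 13, 15, 16].

χ(G) = 2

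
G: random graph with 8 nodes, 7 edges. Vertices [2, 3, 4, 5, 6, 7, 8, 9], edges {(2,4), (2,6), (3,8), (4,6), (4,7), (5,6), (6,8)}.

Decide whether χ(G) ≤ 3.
Yes, G is 3-colorable

A valid 3-coloring: color 1: [3, 6, 7, 9]; color 2: [4, 5, 8]; color 3: [2].
(χ(G) = 3 ≤ 3.)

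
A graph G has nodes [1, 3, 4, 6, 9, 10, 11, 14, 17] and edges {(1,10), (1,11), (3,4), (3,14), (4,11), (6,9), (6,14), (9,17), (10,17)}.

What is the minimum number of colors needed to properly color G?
Clique number ω(G) = 2 (lower bound: χ ≥ ω).
Odd cycle [14, 3, 4, 11, 1, 10, 17, 9, 6] needs 3 colors (χ ≥ 3).
The coloring below uses 3 colors, so χ(G) = 3.
A valid 3-coloring: color 1: [4, 9, 10, 14]; color 2: [1, 3, 6, 17]; color 3: [11].

χ(G) = 3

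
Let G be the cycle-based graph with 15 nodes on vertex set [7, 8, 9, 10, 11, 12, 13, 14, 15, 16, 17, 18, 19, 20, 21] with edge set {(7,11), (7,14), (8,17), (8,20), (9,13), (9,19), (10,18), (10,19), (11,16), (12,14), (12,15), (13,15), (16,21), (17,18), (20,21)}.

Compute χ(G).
χ(G) = 3

Clique number ω(G) = 2 (lower bound: χ ≥ ω).
Odd cycle [11, 16, 21, 20, 8, 17, 18, 10, 19, 9, 13, 15, 12, 14, 7] needs 3 colors (χ ≥ 3).
The coloring below uses 3 colors, so χ(G) = 3.
A valid 3-coloring: color 1: [8, 11, 13, 14, 18, 19, 21]; color 2: [7, 9, 10, 15, 16, 17, 20]; color 3: [12].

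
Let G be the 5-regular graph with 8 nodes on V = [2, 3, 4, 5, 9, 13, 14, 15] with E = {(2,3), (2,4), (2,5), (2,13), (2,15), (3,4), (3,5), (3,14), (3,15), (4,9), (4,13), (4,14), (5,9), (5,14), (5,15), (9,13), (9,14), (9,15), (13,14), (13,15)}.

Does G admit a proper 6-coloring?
A valid 6-coloring: color 1: [5, 13]; color 2: [2, 14]; color 3: [3, 9]; color 4: [4, 15].
(χ(G) = 4 ≤ 6.)

Yes, G is 6-colorable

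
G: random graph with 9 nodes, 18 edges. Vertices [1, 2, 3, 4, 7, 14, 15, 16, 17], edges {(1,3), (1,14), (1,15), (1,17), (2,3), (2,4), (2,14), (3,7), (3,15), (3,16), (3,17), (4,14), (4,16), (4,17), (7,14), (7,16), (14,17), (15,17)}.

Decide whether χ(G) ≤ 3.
The clique on vertices [1, 3, 15, 17] has size 4 > 3, so it alone needs 4 colors.

No, G is not 3-colorable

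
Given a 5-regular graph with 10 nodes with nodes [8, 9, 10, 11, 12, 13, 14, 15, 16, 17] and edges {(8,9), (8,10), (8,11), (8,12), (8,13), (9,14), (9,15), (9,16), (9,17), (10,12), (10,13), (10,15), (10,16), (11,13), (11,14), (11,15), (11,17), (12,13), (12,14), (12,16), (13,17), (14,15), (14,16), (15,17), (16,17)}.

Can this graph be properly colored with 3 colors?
The clique on vertices [8, 10, 12, 13] has size 4 > 3, so it alone needs 4 colors.

No, G is not 3-colorable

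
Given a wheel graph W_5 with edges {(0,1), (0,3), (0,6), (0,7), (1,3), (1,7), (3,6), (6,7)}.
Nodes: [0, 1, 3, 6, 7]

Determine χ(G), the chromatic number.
χ(G) = 3

Clique number ω(G) = 3 (lower bound: χ ≥ ω).
The clique on [0, 1, 3] has size 3, forcing χ ≥ 3, and the coloring below uses 3 colors, so χ(G) = 3.
A valid 3-coloring: color 1: [0]; color 2: [1, 6]; color 3: [3, 7].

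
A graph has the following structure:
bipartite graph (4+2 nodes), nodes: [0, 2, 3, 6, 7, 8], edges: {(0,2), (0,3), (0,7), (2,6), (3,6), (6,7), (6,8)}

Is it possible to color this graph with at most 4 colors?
A valid 4-coloring: color 1: [0, 6]; color 2: [2, 3, 7, 8].
(χ(G) = 2 ≤ 4.)

Yes, G is 4-colorable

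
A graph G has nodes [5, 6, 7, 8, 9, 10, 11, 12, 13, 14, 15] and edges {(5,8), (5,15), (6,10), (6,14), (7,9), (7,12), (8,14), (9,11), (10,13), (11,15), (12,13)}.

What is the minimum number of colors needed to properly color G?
χ(G) = 3

Clique number ω(G) = 2 (lower bound: χ ≥ ω).
Odd cycle [11, 9, 7, 12, 13, 10, 6, 14, 8, 5, 15] needs 3 colors (χ ≥ 3).
The coloring below uses 3 colors, so χ(G) = 3.
A valid 3-coloring: color 1: [5, 6, 7, 11, 13]; color 2: [9, 10, 12, 14, 15]; color 3: [8].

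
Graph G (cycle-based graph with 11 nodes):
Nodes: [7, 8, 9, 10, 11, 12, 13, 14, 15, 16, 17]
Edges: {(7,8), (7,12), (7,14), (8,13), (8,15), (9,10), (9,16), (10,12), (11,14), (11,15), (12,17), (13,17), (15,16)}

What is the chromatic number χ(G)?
χ(G) = 3

Clique number ω(G) = 2 (lower bound: χ ≥ ω).
Odd cycle [14, 11, 15, 8, 7] needs 3 colors (χ ≥ 3).
The coloring below uses 3 colors, so χ(G) = 3.
A valid 3-coloring: color 1: [8, 9, 11, 12]; color 2: [7, 10, 13, 15]; color 3: [14, 16, 17].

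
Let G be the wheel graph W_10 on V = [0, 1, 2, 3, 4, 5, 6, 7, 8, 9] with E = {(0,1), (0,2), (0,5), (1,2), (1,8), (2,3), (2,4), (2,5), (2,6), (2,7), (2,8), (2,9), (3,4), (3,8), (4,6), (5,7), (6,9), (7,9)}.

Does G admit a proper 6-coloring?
A valid 6-coloring: color 1: [2]; color 2: [0, 4, 7, 8]; color 3: [1, 3, 5, 6]; color 4: [9].
(χ(G) = 4 ≤ 6.)

Yes, G is 6-colorable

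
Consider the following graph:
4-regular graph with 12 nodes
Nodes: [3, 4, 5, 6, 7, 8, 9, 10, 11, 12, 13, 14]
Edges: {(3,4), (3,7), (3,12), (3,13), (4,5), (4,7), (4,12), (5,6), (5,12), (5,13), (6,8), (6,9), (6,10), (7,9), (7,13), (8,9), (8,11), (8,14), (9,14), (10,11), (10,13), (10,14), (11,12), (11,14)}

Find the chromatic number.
Clique number ω(G) = 3 (lower bound: χ ≥ ω).
The clique on [3, 4, 12] has size 3, forcing χ ≥ 3, and the coloring below uses 3 colors, so χ(G) = 3.
A valid 3-coloring: color 1: [4, 9, 11, 13]; color 2: [3, 5, 8, 10]; color 3: [6, 7, 12, 14].

χ(G) = 3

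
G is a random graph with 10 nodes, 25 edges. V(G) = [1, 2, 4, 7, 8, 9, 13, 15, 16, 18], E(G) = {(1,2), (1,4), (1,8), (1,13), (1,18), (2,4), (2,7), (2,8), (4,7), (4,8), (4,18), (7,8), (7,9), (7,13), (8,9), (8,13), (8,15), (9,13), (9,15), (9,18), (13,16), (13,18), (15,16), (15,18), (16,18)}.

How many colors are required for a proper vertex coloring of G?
Clique number ω(G) = 4 (lower bound: χ ≥ ω).
The clique on [1, 2, 4, 8] has size 4, forcing χ ≥ 4, and the coloring below uses 4 colors, so χ(G) = 4.
A valid 4-coloring: color 1: [8, 18]; color 2: [2, 13, 15]; color 3: [4, 9, 16]; color 4: [1, 7].

χ(G) = 4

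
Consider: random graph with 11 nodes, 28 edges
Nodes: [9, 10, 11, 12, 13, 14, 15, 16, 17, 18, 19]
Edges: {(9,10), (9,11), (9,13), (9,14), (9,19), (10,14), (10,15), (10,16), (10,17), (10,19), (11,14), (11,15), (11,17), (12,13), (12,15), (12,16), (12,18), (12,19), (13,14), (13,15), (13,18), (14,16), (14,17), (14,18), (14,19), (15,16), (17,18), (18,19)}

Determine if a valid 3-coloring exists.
No, G is not 3-colorable

The clique on vertices [9, 10, 14, 19] has size 4 > 3, so it alone needs 4 colors.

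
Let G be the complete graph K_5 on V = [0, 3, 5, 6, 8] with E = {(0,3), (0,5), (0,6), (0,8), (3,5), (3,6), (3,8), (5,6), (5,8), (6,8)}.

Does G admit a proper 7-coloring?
A valid 7-coloring: color 1: [0]; color 2: [5]; color 3: [8]; color 4: [3]; color 5: [6].
(χ(G) = 5 ≤ 7.)

Yes, G is 7-colorable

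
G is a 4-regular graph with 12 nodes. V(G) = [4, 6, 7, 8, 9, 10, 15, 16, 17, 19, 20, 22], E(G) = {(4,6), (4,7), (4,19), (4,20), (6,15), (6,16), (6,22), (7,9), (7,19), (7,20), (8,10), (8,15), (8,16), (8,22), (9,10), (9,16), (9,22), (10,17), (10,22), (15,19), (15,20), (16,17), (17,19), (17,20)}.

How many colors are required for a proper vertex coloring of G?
Clique number ω(G) = 3 (lower bound: χ ≥ ω).
The clique on [4, 7, 19] has size 3, forcing χ ≥ 3, and the coloring below uses 3 colors, so χ(G) = 3.
A valid 3-coloring: color 1: [6, 8, 9, 19, 20]; color 2: [4, 10, 15, 16]; color 3: [7, 17, 22].

χ(G) = 3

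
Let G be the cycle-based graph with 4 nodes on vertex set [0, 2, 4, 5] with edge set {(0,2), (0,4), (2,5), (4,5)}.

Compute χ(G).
χ(G) = 2

Clique number ω(G) = 2 (lower bound: χ ≥ ω).
The graph is bipartite (no odd cycle), so 2 colors suffice: χ(G) = 2.
A valid 2-coloring: color 1: [0, 5]; color 2: [2, 4].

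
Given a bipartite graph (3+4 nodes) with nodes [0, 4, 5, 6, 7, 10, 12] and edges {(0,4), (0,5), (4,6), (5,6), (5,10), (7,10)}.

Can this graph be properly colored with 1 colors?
Edge (0,4) forces its endpoints to differ, so 1 color is not enough.

No, G is not 1-colorable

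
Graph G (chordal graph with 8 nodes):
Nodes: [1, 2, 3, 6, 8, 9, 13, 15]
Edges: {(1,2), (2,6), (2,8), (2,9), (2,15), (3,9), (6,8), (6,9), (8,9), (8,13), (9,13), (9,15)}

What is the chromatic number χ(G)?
Clique number ω(G) = 4 (lower bound: χ ≥ ω).
The clique on [2, 6, 8, 9] has size 4, forcing χ ≥ 4, and the coloring below uses 4 colors, so χ(G) = 4.
A valid 4-coloring: color 1: [1, 9]; color 2: [2, 3, 13]; color 3: [8, 15]; color 4: [6].

χ(G) = 4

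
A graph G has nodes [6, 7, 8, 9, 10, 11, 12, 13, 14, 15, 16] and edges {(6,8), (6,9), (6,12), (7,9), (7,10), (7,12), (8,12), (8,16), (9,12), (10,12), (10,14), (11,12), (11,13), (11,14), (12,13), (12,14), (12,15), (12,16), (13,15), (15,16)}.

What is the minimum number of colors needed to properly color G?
χ(G) = 3

Clique number ω(G) = 3 (lower bound: χ ≥ ω).
The clique on [6, 8, 12] has size 3, forcing χ ≥ 3, and the coloring below uses 3 colors, so χ(G) = 3.
A valid 3-coloring: color 1: [12]; color 2: [8, 9, 10, 11, 15]; color 3: [6, 7, 13, 14, 16].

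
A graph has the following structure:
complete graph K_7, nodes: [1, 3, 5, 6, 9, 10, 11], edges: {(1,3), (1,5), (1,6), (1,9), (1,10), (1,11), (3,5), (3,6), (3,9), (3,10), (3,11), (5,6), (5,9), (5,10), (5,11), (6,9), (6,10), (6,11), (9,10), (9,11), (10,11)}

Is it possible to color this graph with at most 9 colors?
Yes, G is 9-colorable

A valid 9-coloring: color 1: [3]; color 2: [10]; color 3: [11]; color 4: [1]; color 5: [6]; color 6: [5]; color 7: [9].
(χ(G) = 7 ≤ 9.)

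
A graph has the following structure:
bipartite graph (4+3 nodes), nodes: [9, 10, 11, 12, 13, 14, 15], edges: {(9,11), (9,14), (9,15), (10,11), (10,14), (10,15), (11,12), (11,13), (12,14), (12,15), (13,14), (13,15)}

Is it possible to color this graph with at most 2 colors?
Yes, G is 2-colorable

A valid 2-coloring: color 1: [11, 14, 15]; color 2: [9, 10, 12, 13].
(χ(G) = 2 ≤ 2.)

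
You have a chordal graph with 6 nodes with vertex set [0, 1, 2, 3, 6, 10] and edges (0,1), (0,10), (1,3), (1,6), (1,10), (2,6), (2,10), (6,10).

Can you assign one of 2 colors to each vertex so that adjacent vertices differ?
No, G is not 2-colorable

The clique on vertices [0, 1, 10] has size 3 > 2, so it alone needs 3 colors.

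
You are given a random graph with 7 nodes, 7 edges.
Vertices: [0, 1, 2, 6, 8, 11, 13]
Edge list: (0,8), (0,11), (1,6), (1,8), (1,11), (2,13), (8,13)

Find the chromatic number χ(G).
Clique number ω(G) = 2 (lower bound: χ ≥ ω).
The graph is bipartite (no odd cycle), so 2 colors suffice: χ(G) = 2.
A valid 2-coloring: color 1: [0, 1, 13]; color 2: [2, 6, 8, 11].

χ(G) = 2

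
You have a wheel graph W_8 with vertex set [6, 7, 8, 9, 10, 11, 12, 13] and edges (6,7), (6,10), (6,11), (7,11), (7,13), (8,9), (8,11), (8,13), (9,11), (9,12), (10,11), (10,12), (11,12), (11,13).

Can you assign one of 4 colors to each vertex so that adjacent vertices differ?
Yes, G is 4-colorable

A valid 4-coloring: color 1: [11]; color 2: [7, 8, 10]; color 3: [6, 12, 13]; color 4: [9].
(χ(G) = 4 ≤ 4.)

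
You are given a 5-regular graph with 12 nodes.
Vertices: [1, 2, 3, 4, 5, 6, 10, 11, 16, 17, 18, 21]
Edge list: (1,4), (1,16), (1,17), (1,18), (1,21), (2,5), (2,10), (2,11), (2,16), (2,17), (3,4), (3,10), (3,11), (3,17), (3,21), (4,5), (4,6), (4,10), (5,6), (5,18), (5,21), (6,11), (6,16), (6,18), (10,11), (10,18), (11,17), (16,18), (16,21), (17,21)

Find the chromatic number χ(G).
χ(G) = 3

Clique number ω(G) = 3 (lower bound: χ ≥ ω).
The clique on [1, 16, 18] has size 3, forcing χ ≥ 3, and the coloring below uses 3 colors, so χ(G) = 3.
A valid 3-coloring: color 1: [1, 2, 3, 6]; color 2: [5, 10, 16, 17]; color 3: [4, 11, 18, 21].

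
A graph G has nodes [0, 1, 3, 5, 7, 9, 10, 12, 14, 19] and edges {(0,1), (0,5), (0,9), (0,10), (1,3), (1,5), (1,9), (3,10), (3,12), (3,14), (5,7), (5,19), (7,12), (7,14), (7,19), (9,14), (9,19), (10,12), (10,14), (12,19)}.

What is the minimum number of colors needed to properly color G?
Clique number ω(G) = 3 (lower bound: χ ≥ ω).
Suppose a proper 3-coloring c exists. The clique [0, 1, 5] takes 3 distinct colors; by symmetry let c(0) = 1, c(1) = 2, c(5) = 3.
- Vertex 9: neighbors [0, 1] already have colors [1, 2] ⇒ c(9) = 3.
- Vertex 3: neighbors [1] already have colors [2]; try each remaining color.
- Case c(3) = 1:
  - Vertex 14: neighbors [3, 9] already have colors [1, 3] ⇒ c(14) = 2.
  - Vertex 7: neighbors [14, 5] already have colors [2, 3] ⇒ c(7) = 1.
  - Vertex 10: neighbors [0, 14] already have colors [1, 2] ⇒ c(10) = 3.
  - Vertex 12: neighbors [3, 10] already have colors [1, 3] ⇒ c(12) = 2.
  - Vertex 19: neighbors [7, 12, 5] already have colors [1, 2, 3] — all 3 colors blocked. Contradiction.
- Case c(3) = 3:
  - Vertex 10: neighbors [0, 3] already have colors [1, 3] ⇒ c(10) = 2.
  - Vertex 12: neighbors [10, 3] already have colors [2, 3] ⇒ c(12) = 1.
  - Vertex 7: neighbors [12, 5] already have colors [1, 3] ⇒ c(7) = 2.
  - Vertex 19: neighbors [12, 7, 5] already have colors [1, 2, 3] — all 3 colors blocked. Contradiction.
Every case ends in a contradiction, so G has no proper 3-coloring (χ ≥ 4).
The coloring below uses 4 colors, so χ(G) = 4.
A valid 4-coloring: color 1: [0, 12, 14]; color 2: [1, 10, 19]; color 3: [3, 5, 9]; color 4: [7].

χ(G) = 4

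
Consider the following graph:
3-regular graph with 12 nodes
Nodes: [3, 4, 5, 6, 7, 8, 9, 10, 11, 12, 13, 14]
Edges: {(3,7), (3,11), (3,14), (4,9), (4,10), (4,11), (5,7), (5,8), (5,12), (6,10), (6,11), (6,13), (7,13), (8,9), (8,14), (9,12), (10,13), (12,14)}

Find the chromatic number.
χ(G) = 3

Clique number ω(G) = 3 (lower bound: χ ≥ ω).
The clique on [6, 10, 13] has size 3, forcing χ ≥ 3, and the coloring below uses 3 colors, so χ(G) = 3.
A valid 3-coloring: color 1: [3, 4, 5, 13]; color 2: [6, 7, 8, 12]; color 3: [9, 10, 11, 14].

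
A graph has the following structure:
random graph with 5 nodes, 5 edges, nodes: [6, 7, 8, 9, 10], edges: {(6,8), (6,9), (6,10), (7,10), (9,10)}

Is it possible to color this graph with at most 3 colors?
A valid 3-coloring: color 1: [6, 7]; color 2: [8, 10]; color 3: [9].
(χ(G) = 3 ≤ 3.)

Yes, G is 3-colorable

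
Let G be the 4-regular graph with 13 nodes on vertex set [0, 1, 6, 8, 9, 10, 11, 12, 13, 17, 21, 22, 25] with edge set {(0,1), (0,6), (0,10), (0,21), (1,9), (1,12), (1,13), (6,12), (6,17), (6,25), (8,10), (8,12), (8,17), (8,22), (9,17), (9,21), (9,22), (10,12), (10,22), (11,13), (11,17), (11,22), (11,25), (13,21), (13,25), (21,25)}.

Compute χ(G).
χ(G) = 3

Clique number ω(G) = 3 (lower bound: χ ≥ ω).
The clique on [8, 10, 12] has size 3, forcing χ ≥ 3, and the coloring below uses 3 colors, so χ(G) = 3.
A valid 3-coloring: color 1: [1, 6, 10, 11, 21]; color 2: [0, 12, 13, 17, 22]; color 3: [8, 9, 25].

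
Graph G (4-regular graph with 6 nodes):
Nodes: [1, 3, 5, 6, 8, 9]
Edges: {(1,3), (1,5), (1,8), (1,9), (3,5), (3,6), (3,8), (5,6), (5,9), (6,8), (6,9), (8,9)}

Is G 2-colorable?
No, G is not 2-colorable

The clique on vertices [1, 8, 9] has size 3 > 2, so it alone needs 3 colors.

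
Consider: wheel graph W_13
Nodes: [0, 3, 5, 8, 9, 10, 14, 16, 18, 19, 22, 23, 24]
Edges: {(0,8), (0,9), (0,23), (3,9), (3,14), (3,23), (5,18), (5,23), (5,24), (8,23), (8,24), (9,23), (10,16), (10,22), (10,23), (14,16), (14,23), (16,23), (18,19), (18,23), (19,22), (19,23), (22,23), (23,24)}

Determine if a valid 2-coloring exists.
No, G is not 2-colorable

The clique on vertices [0, 8, 23] has size 3 > 2, so it alone needs 3 colors.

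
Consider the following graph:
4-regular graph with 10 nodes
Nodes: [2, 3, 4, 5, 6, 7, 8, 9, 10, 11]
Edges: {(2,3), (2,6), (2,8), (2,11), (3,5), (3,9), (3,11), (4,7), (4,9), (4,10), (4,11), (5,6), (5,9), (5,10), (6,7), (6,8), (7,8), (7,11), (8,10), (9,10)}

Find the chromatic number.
χ(G) = 4

Clique number ω(G) = 3 (lower bound: χ ≥ ω).
Suppose a proper 3-coloring c exists. The clique [2, 3, 11] takes 3 distinct colors; by symmetry let c(2) = 1, c(3) = 2, c(11) = 3.
- Vertex 4: neighbors [11] already have colors [3]; try each remaining color.
- Case c(4) = 1:
  - Vertex 7: neighbors [4, 11] already have colors [1, 3] ⇒ c(7) = 2.
  - Vertex 6: neighbors [2, 7] already have colors [1, 2] ⇒ c(6) = 3.
  - Vertex 8: neighbors [2, 7, 6] already have colors [1, 2, 3] — all 3 colors blocked. Contradiction.
- Case c(4) = 2:
  - Vertex 7: neighbors [4, 11] already have colors [2, 3] ⇒ c(7) = 1.
  - Vertex 5: neighbors [3] already have colors [2]; try each remaining color.
  - Case c(5) = 1:
    - Vertex 10: neighbors [5, 4] already have colors [1, 2] ⇒ c(10) = 3.
    - Vertex 9: neighbors [5, 3, 10] already have colors [1, 2, 3] — all 3 colors blocked. Contradiction.
  - Case c(5) = 3:
    - Vertex 10: neighbors [4, 5] already have colors [2, 3] ⇒ c(10) = 1.
    - Vertex 9: neighbors [10, 3, 5] already have colors [1, 2, 3] — all 3 colors blocked. Contradiction.
Every case ends in a contradiction, so G has no proper 3-coloring (χ ≥ 4).
The coloring below uses 4 colors, so χ(G) = 4.
A valid 4-coloring: color 1: [2, 4, 5]; color 2: [6, 9, 11]; color 3: [3, 7, 10]; color 4: [8].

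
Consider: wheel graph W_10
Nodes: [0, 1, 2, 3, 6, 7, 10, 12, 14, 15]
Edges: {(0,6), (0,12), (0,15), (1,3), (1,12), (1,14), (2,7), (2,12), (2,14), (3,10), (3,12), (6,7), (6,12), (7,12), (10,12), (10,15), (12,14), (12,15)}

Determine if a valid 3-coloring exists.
No, G is not 3-colorable

Odd cycle [15, 0, 6, 7, 2, 14, 1, 3, 10] needs 3 colors (χ ≥ 3).
Vertex 12 is adjacent to every vertex of [0, 1, 2, 3, 6, 7, 10, 14, 15], which already need 3 colors among themselves, so 12 needs a new color (χ ≥ 4).
Hence χ(G) ≥ 4 > 3, so no proper 3-coloring exists.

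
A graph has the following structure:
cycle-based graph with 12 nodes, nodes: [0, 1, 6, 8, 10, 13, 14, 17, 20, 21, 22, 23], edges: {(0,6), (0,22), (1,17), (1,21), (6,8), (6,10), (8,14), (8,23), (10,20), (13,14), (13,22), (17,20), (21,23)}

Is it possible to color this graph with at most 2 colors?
Yes, G is 2-colorable

A valid 2-coloring: color 1: [0, 8, 10, 13, 17, 21]; color 2: [1, 6, 14, 20, 22, 23].
(χ(G) = 2 ≤ 2.)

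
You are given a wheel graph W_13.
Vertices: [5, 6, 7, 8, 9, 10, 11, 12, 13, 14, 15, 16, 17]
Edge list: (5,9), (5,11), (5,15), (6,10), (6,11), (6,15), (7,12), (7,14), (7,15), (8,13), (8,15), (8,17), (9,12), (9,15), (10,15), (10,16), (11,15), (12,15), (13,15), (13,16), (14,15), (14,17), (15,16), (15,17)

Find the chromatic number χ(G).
χ(G) = 3

Clique number ω(G) = 3 (lower bound: χ ≥ ω).
The clique on [5, 9, 15] has size 3, forcing χ ≥ 3, and the coloring below uses 3 colors, so χ(G) = 3.
A valid 3-coloring: color 1: [15]; color 2: [7, 9, 10, 11, 13, 17]; color 3: [5, 6, 8, 12, 14, 16].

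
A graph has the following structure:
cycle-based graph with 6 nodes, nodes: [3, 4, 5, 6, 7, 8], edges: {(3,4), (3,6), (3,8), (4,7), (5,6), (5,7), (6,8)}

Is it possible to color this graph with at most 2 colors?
The clique on vertices [3, 6, 8] has size 3 > 2, so it alone needs 3 colors.

No, G is not 2-colorable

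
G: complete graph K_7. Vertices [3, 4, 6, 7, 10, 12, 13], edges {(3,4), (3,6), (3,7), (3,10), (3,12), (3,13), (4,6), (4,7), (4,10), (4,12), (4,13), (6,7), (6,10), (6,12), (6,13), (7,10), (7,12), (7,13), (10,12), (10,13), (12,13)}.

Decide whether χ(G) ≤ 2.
The clique on vertices [3, 4, 6, 7, 10, 12, 13] has size 7 > 2, so it alone needs 7 colors.

No, G is not 2-colorable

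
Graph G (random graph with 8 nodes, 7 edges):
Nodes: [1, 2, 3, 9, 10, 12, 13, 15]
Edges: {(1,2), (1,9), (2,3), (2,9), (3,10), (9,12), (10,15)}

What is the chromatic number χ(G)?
χ(G) = 3

Clique number ω(G) = 3 (lower bound: χ ≥ ω).
The clique on [1, 2, 9] has size 3, forcing χ ≥ 3, and the coloring below uses 3 colors, so χ(G) = 3.
A valid 3-coloring: color 1: [3, 9, 13, 15]; color 2: [2, 10, 12]; color 3: [1].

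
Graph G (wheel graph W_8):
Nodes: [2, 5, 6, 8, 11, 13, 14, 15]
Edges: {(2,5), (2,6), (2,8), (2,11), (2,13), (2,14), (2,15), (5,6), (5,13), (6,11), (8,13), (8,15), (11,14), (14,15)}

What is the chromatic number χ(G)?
χ(G) = 4

Clique number ω(G) = 3 (lower bound: χ ≥ ω).
Odd cycle [14, 15, 8, 13, 5, 6, 11] needs 3 colors (χ ≥ 3).
Vertex 2 is adjacent to every vertex of [5, 6, 8, 11, 13, 14, 15], which already need 3 colors among themselves, so 2 needs a new color (χ ≥ 4).
The coloring below uses 4 colors, so χ(G) = 4.
A valid 4-coloring: color 1: [2]; color 2: [6, 8, 14]; color 3: [11, 13, 15]; color 4: [5].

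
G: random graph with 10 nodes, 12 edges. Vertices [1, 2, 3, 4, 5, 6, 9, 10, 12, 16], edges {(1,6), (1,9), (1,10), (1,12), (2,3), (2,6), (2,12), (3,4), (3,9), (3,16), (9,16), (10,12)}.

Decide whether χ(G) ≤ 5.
A valid 5-coloring: color 1: [1, 3, 5]; color 2: [4, 6, 9, 12]; color 3: [2, 10, 16].
(χ(G) = 3 ≤ 5.)

Yes, G is 5-colorable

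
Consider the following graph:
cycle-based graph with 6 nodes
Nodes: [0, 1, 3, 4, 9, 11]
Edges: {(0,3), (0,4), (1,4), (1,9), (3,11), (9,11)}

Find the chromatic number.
Clique number ω(G) = 2 (lower bound: χ ≥ ω).
The graph is bipartite (no odd cycle), so 2 colors suffice: χ(G) = 2.
A valid 2-coloring: color 1: [0, 1, 11]; color 2: [3, 4, 9].

χ(G) = 2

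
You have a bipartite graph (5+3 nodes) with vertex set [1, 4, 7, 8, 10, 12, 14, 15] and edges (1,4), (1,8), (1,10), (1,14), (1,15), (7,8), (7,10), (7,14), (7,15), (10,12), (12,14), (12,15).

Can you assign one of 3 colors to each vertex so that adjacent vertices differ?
Yes, G is 3-colorable

A valid 3-coloring: color 1: [1, 7, 12]; color 2: [4, 8, 10, 14, 15].
(χ(G) = 2 ≤ 3.)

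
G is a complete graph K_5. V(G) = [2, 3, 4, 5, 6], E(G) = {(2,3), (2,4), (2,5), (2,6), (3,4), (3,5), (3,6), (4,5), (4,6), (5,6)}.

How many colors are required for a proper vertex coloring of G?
χ(G) = 5

Clique number ω(G) = 5 (lower bound: χ ≥ ω).
The clique on [2, 3, 4, 5, 6] has size 5, forcing χ ≥ 5, and the coloring below uses 5 colors, so χ(G) = 5.
A valid 5-coloring: color 1: [6]; color 2: [5]; color 3: [2]; color 4: [4]; color 5: [3].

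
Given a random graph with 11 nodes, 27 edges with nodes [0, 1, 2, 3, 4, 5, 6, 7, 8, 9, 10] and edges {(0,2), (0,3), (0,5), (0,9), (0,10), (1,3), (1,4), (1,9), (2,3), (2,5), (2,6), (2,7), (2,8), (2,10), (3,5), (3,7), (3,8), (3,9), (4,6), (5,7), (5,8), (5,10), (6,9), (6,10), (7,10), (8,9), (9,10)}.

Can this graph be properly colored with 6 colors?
A valid 6-coloring: color 1: [3, 4, 10]; color 2: [2, 9]; color 3: [1, 5, 6]; color 4: [0, 7, 8].
(χ(G) = 4 ≤ 6.)

Yes, G is 6-colorable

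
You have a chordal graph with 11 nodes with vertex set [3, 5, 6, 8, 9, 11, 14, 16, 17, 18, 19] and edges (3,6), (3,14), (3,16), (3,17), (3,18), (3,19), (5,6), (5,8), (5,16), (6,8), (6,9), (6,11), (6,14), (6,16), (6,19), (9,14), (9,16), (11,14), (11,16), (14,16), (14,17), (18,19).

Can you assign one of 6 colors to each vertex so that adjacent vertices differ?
A valid 6-coloring: color 1: [6, 17, 18]; color 2: [5, 14, 19]; color 3: [8, 16]; color 4: [3, 9, 11].
(χ(G) = 4 ≤ 6.)

Yes, G is 6-colorable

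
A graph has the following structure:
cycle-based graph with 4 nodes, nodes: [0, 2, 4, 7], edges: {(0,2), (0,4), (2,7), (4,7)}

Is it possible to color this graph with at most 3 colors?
A valid 3-coloring: color 1: [0, 7]; color 2: [2, 4].
(χ(G) = 2 ≤ 3.)

Yes, G is 3-colorable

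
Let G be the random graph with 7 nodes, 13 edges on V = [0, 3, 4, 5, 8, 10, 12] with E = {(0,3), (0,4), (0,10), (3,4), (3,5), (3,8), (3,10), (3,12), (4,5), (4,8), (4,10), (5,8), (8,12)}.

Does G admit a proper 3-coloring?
The clique on vertices [0, 3, 4, 10] has size 4 > 3, so it alone needs 4 colors.

No, G is not 3-colorable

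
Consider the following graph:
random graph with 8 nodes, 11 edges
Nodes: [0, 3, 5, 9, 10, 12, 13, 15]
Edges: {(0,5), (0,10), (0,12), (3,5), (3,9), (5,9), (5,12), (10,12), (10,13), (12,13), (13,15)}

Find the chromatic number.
Clique number ω(G) = 3 (lower bound: χ ≥ ω).
The clique on [0, 10, 12] has size 3, forcing χ ≥ 3, and the coloring below uses 3 colors, so χ(G) = 3.
A valid 3-coloring: color 1: [9, 12, 15]; color 2: [5, 10]; color 3: [0, 3, 13].

χ(G) = 3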